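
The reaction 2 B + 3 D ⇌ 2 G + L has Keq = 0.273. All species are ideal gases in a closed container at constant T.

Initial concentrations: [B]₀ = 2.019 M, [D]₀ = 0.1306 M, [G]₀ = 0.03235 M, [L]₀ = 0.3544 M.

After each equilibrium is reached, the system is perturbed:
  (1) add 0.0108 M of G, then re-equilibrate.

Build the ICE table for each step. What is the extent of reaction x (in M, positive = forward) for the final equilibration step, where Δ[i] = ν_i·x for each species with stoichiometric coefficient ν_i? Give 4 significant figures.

x = -0.002334 M

Q₀ = 0.04085 vs Keq = 0.273 ⇒ Q<K, forward
Step 1:
                  B         D         G         L
  Initial     2.019    0.1306   0.03235    0.3544
  Change   -0.02125  -0.03187   0.02125   0.01062
  Equil       1.998   0.09873    0.0536     0.365
  solve Keq expr → x = 0.01062; check Q = 0.273
Then add 0.0108 M of G.
Step 2:
                  B         D         G         L
  Initial     1.998   0.09873    0.0644     0.365
  Change   0.004668  0.007002 -0.004668 -0.002334
  Equil       2.002    0.1057   0.05973    0.3627
  solve Keq expr → x = -0.002334; check Q = 0.273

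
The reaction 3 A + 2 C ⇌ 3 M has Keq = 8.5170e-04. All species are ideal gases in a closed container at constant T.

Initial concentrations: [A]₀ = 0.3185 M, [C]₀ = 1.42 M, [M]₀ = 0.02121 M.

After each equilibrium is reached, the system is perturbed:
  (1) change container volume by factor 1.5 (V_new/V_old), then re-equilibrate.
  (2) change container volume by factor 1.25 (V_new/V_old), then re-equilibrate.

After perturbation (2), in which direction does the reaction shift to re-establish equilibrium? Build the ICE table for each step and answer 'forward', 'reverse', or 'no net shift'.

Q₀ = 1.4646e-04 vs Keq = 8.5170e-04 ⇒ Q<K, forward
Step 1:
                   A          C          M
  I           0.3185       1.42    0.02121
  C         -0.01497  -0.009979    0.01497
  E           0.3035       1.41    0.03618
  solve Keq expr → x = 0.004989; check Q = 8.5170e-04
Then change container volume by factor 1.5 (V_new/V_old).
Step 2:
                   A          C          M
  I           0.2024       0.94    0.02412
  C         0.005194   0.003463  -0.005194
  E           0.2075     0.9435    0.01892
  solve Keq expr → x = -0.001731; check Q = 8.5170e-04
Then change container volume by factor 1.25 (V_new/V_old).
Step 3:
                   A          C          M
  I            0.166     0.7548    0.01514
  C         0.001926   0.001284  -0.001926
  E            0.168     0.7561    0.01321
  solve Keq expr → x = -6.4213e-04; check Q = 8.5170e-04

Direction: reverse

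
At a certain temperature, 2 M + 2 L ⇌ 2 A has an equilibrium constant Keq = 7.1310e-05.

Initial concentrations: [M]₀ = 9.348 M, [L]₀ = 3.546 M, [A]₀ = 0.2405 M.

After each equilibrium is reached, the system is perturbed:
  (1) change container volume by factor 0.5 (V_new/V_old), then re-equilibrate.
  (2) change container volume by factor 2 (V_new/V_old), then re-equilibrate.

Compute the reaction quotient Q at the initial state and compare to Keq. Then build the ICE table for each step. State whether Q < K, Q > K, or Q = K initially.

Q₀ = 5.2640e-05; Q < K (proceeds forward)

Q₀ = 5.2640e-05 vs Keq = 7.1310e-05 ⇒ Q<K, forward
Step 1:
                  M         L         A
  I           9.348     3.546    0.2405
  C        -0.03556  -0.03556   0.03556
  E           9.312      3.51    0.2761
  solve Keq expr → x = 0.01778; check Q = 7.1310e-05
Then change container volume by factor 0.5 (V_new/V_old).
Step 2:
                  M         L         A
  I           18.62     7.021    0.5521
  C         -0.4553   -0.4553    0.4553
  E           18.17     6.566     1.007
  solve Keq expr → x = 0.2276; check Q = 7.1310e-05
Then change container volume by factor 2 (V_new/V_old).
Step 3:
                  M         L         A
  I           9.085     3.283    0.5037
  C          0.2276    0.2276   -0.2276
  E           9.312      3.51    0.2761
  solve Keq expr → x = -0.1138; check Q = 7.1310e-05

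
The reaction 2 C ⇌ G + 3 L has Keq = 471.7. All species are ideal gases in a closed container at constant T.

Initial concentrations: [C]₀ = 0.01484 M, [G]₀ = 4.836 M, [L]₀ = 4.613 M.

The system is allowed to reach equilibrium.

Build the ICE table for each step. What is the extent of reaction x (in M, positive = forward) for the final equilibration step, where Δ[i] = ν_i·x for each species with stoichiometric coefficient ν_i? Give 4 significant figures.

Q₀ = 2.1556e+06 vs Keq = 471.7 ⇒ Q>K, reverse
Step 1:
                  C         G         L
  I         0.01484     4.836     4.613
  C          0.6594   -0.3297   -0.9891
  E          0.6743     4.506     3.624
  solve Keq expr → x = -0.3297; check Q = 471.7

x = -0.3297 M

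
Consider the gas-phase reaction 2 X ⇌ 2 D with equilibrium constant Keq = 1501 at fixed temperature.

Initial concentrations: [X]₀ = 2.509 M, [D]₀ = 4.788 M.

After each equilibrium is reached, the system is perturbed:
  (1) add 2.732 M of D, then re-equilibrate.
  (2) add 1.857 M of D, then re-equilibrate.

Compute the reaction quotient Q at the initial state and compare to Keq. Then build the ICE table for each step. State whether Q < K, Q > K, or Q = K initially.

Q₀ = 3.642; Q < K (proceeds forward)

Q₀ = 3.642 vs Keq = 1501 ⇒ Q<K, forward
Step 1:
                  X         D
  I           2.509     4.788
  C          -2.325     2.325
  E          0.1836     7.113
  solve Keq expr → x = 1.163; check Q = 1501
Then add 2.732 M of D.
Step 2:
                  X         D
  I          0.1836     9.845
  C         0.06874  -0.06874
  E          0.2523     9.777
  solve Keq expr → x = -0.03437; check Q = 1501
Then add 1.857 M of D.
Step 3:
                  X         D
  I          0.2523     11.63
  C         0.04673  -0.04673
  E          0.2991     11.59
  solve Keq expr → x = -0.02336; check Q = 1501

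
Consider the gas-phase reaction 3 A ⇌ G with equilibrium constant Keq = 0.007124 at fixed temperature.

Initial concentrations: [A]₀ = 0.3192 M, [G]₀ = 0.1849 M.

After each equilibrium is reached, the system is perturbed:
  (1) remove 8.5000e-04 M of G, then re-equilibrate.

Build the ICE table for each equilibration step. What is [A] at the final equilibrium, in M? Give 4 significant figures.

Q₀ = 5.685 vs Keq = 0.007124 ⇒ Q>K, reverse
Step 1:
                  A         G
  I          0.3192    0.1849
  C          0.5411   -0.1804
  E          0.8603  0.004536
  solve Keq expr → x = -0.1804; check Q = 0.007124
Then remove 8.5000e-04 M of G.
Step 2:
                  A         G
  I          0.8603  0.003686
  C       -0.002435 8.1160e-04
  E          0.8579  0.004497
  solve Keq expr → x = 8.1160e-04; check Q = 0.007124

[A]_eq = 0.8579 M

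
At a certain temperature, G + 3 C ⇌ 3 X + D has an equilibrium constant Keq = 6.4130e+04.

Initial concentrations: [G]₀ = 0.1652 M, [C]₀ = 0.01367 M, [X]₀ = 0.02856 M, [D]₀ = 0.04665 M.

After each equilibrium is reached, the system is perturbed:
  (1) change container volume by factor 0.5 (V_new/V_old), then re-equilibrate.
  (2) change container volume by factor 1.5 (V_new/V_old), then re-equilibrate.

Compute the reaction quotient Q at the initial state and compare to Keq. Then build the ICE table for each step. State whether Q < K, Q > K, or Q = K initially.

Q₀ = 2.575 vs Keq = 6.4130e+04 ⇒ Q<K, forward
Step 1:
                   G          C          X          D
  I           0.1652    0.01367    0.02856    0.04665
  C        -0.004321   -0.01296    0.01296   0.004321
  E           0.1609 7.0720e-04    0.04152    0.05097
  solve Keq expr → x = 0.004321; check Q = 6.4130e+04
Then change container volume by factor 0.5 (V_new/V_old).
Step 2:
                   G          C          X          D
  I           0.3218   0.001414    0.08305     0.1019
  C                0          0          0          0
  E           0.3218   0.001414    0.08305     0.1019
  solve Keq expr → x = 0; check Q = 6.4130e+04
Then change container volume by factor 1.5 (V_new/V_old).
Step 3:
                   G          C          X          D
  I           0.2145 9.4293e-04    0.05536    0.06796
  C                0          0          0          0
  E           0.2145 9.4293e-04    0.05536    0.06796
  solve Keq expr → x = 0; check Q = 6.4130e+04

Q₀ = 2.575; Q < K (proceeds forward)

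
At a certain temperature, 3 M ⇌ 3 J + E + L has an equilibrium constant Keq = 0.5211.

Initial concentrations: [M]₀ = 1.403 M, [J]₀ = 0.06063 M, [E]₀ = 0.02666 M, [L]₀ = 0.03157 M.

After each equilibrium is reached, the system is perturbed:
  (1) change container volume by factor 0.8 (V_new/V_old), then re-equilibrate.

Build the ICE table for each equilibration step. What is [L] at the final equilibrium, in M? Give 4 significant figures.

[L]_eq = 0.3833 M

Q₀ = 6.7924e-08 vs Keq = 0.5211 ⇒ Q<K, forward
Step 1:
                  M         J         E         L
  init        1.403   0.06063   0.02666   0.03157
  Δ         -0.8664    0.8664    0.2888    0.2888
  eq         0.5366     0.927    0.3155    0.3204
  solve Keq expr → x = 0.2888; check Q = 0.5211
Then change container volume by factor 0.8 (V_new/V_old).
Step 2:
                  M         J         E         L
  init       0.6708     1.159    0.3943    0.4005
  Δ         0.05146  -0.05146  -0.01715  -0.01715
  eq         0.7222     1.107    0.3772    0.3833
  solve Keq expr → x = -0.01715; check Q = 0.5211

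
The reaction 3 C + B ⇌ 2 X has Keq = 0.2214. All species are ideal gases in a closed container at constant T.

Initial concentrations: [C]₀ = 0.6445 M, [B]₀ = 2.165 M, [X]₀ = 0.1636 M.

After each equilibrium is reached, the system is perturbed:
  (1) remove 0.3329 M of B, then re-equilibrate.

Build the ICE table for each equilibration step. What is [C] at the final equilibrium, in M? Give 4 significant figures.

[C]_eq = 0.5277 M

Q₀ = 0.04618 vs Keq = 0.2214 ⇒ Q<K, forward
Step 1:
                  C         B         X
  Initial    0.6445     2.165    0.1636
  Change    -0.1319  -0.04396   0.08792
  Equil      0.5126     2.121    0.2515
  solve Keq expr → x = 0.04396; check Q = 0.2214
Then remove 0.3329 M of B.
Step 2:
                  C         B         X
  Initial    0.5126     1.788    0.2515
  Change    0.01502  0.005008  -0.01002
  Equil      0.5277     1.793    0.2415
  solve Keq expr → x = -0.005008; check Q = 0.2214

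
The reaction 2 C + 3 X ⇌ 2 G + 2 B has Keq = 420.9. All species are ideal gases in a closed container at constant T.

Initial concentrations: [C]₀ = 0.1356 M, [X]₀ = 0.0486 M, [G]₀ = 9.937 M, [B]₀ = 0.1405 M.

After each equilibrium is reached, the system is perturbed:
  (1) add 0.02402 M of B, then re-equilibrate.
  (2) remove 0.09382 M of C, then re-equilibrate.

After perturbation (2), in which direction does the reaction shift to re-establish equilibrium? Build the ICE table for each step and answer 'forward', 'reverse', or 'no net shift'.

Q₀ = 9.2350e+05 vs Keq = 420.9 ⇒ Q>K, reverse
Step 1:
                    C           X           G           B
  Initial      0.1356      0.0486       9.937      0.1405
  Change      0.09822      0.1473    -0.09822    -0.09822
  Equil        0.2338      0.1959       9.839     0.04228
  solve Keq expr → x = -0.04911; check Q = 420.9
Then add 0.02402 M of B.
Step 2:
                    C           X           G           B
  Initial      0.2338      0.1959       9.839      0.0663
  Change      0.01401     0.02102    -0.01401    -0.01401
  Equil        0.2478      0.2169       9.825     0.05229
  solve Keq expr → x = -0.007005; check Q = 420.9
Then remove 0.09382 M of C.
Step 3:
                    C           X           G           B
  Initial       0.154      0.2169       9.825     0.05229
  Change      0.01247     0.01871    -0.01247    -0.01247
  Equil        0.1665      0.2357       9.812     0.03982
  solve Keq expr → x = -0.006236; check Q = 420.9

Direction: reverse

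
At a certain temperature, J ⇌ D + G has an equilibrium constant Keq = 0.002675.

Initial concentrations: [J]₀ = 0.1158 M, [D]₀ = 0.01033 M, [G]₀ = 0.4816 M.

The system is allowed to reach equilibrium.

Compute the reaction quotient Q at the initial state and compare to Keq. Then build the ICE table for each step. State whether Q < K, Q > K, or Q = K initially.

Q₀ = 0.04296 vs Keq = 0.002675 ⇒ Q>K, reverse
Step 1:
                   J          D          G
  I           0.1158    0.01033     0.4816
  C         0.009619  -0.009619  -0.009619
  E           0.1254 7.1083e-04      0.472
  solve Keq expr → x = -0.009619; check Q = 0.002675

Q₀ = 0.04296; Q > K (proceeds reverse)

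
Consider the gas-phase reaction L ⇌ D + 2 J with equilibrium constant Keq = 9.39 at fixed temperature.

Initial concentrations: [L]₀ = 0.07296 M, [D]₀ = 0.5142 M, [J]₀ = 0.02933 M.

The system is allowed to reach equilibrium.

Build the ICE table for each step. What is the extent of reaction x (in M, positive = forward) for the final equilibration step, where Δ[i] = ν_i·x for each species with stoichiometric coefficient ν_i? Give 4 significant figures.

x = 0.07112 M

Q₀ = 0.006063 vs Keq = 9.39 ⇒ Q<K, forward
Step 1:
                  L         D         J
  I         0.07296    0.5142   0.02933
  C        -0.07112   0.07112    0.1422
  E        0.001835    0.5853    0.1716
  solve Keq expr → x = 0.07112; check Q = 9.39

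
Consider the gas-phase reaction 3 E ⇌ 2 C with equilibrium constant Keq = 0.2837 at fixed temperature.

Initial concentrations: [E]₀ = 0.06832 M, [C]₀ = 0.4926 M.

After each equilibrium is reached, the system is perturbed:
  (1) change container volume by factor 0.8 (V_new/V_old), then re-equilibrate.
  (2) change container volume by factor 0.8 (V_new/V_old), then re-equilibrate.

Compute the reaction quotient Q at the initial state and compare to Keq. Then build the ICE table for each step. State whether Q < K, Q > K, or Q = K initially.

Q₀ = 760.9; Q > K (proceeds reverse)

Q₀ = 760.9 vs Keq = 0.2837 ⇒ Q>K, reverse
Step 1:
                    E           C
  I           0.06832      0.4926
  C             0.445     -0.2967
  E            0.5134      0.1959
  solve Keq expr → x = -0.1483; check Q = 0.2837
Then change container volume by factor 0.8 (V_new/V_old).
Step 2:
                    E           C
  I            0.6417      0.2449
  C          -0.02222     0.01481
  E            0.6195      0.2597
  solve Keq expr → x = 0.007405; check Q = 0.2837
Then change container volume by factor 0.8 (V_new/V_old).
Step 3:
                    E           C
  I            0.7743      0.3246
  C          -0.02811     0.01874
  E            0.7462      0.3434
  solve Keq expr → x = 0.009369; check Q = 0.2837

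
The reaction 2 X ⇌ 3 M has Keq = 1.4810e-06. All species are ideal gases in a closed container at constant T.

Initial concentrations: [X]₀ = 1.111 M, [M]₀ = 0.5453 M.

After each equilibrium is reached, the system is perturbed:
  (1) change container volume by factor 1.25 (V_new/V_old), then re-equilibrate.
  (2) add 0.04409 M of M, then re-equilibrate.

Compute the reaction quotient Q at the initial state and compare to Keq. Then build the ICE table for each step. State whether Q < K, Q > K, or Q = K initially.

Q₀ = 0.1314 vs Keq = 1.4810e-06 ⇒ Q>K, reverse
Step 1:
                   X          M
  Initial      1.111     0.5453
  Change      0.3537    -0.5306
  Equil        1.465     0.0147
  solve Keq expr → x = -0.1769; check Q = 1.4810e-06
Then change container volume by factor 1.25 (V_new/V_old).
Step 2:
                   X          M
  Initial      1.172    0.01176
  Change  -6.0254e-04 9.0382e-04
  Equil        1.171    0.01266
  solve Keq expr → x = 3.0127e-04; check Q = 1.4810e-06
Then add 0.04409 M of M.
Step 3:
                   X          M
  Initial      1.171    0.05675
  Change     0.02925   -0.04388
  Equil          1.2    0.01287
  solve Keq expr → x = -0.01463; check Q = 1.4810e-06

Q₀ = 0.1314; Q > K (proceeds reverse)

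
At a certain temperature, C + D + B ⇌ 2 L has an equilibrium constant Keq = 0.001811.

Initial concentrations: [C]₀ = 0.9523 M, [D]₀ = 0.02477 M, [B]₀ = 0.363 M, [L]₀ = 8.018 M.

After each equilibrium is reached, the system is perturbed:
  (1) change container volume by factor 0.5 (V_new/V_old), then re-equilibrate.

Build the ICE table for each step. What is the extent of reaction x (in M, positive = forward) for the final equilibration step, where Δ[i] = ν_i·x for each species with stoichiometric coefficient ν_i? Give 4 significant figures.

Q₀ = 7508 vs Keq = 0.001811 ⇒ Q>K, reverse
Step 1:
                    C           D           B           L
  I            0.9523     0.02477       0.363       8.018
  C             3.822       3.822       3.822      -7.645
  E             4.775       3.847       4.185      0.3731
  solve Keq expr → x = -3.822; check Q = 0.001811
Then change container volume by factor 0.5 (V_new/V_old).
Step 2:
                    C           D           B           L
  I             9.549       7.694       8.371      0.7463
  C           -0.1414     -0.1414     -0.1414      0.2828
  E             9.408       7.553       8.229       1.029
  solve Keq expr → x = 0.1414; check Q = 0.001811

x = 0.1414 M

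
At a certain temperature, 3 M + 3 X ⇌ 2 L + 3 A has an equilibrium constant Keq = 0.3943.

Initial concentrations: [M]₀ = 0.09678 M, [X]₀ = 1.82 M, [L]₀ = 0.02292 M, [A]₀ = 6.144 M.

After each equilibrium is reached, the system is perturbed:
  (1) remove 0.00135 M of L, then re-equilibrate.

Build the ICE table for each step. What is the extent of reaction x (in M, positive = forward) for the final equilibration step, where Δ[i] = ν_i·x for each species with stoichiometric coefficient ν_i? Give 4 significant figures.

x = 6.1957e-04 M

Q₀ = 22.3 vs Keq = 0.3943 ⇒ Q>K, reverse
Step 1:
                  M         X         L         A
  I         0.09678      1.82   0.02292     6.144
  C         0.02753   0.02753  -0.01835  -0.02753
  E          0.1243     1.848  0.004569     6.116
  solve Keq expr → x = -0.009176; check Q = 0.3943
Then remove 0.00135 M of L.
Step 2:
                  M         X         L         A
  I          0.1243     1.848  0.003219     6.116
  C       -0.001859 -0.001859  0.001239  0.001859
  E          0.1224     1.846  0.004458     6.118
  solve Keq expr → x = 6.1957e-04; check Q = 0.3943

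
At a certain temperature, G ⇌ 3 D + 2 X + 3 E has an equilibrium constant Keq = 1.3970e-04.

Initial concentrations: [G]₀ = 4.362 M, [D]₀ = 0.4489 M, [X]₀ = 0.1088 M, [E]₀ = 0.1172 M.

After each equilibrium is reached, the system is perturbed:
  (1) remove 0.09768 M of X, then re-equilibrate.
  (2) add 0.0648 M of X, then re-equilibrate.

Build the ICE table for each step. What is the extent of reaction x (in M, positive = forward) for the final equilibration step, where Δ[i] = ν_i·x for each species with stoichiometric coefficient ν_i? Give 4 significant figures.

Q₀ = 3.9519e-07 vs Keq = 1.3970e-04 ⇒ Q<K, forward
Step 1:
                  G         D         X         E
  init        4.362    0.4489    0.1088    0.1172
  Δ        -0.06941    0.2082    0.1388    0.2082
  eq          4.293    0.6571    0.2476    0.3254
  solve Keq expr → x = 0.06941; check Q = 1.3970e-04
Then remove 0.09768 M of X.
Step 2:
                  G         D         X         E
  init        4.293    0.6571    0.1499    0.3254
  Δ         -0.0158   0.04741   0.03161   0.04741
  eq          4.277    0.7045    0.1816    0.3728
  solve Keq expr → x = 0.0158; check Q = 1.3970e-04
Then add 0.0648 M of X.
Step 3:
                  G         D         X         E
  init        4.277    0.7045    0.2464    0.3728
  Δ         0.01098  -0.03294  -0.02196  -0.03294
  eq          4.288    0.6716    0.2244    0.3399
  solve Keq expr → x = -0.01098; check Q = 1.3970e-04

x = -0.01098 M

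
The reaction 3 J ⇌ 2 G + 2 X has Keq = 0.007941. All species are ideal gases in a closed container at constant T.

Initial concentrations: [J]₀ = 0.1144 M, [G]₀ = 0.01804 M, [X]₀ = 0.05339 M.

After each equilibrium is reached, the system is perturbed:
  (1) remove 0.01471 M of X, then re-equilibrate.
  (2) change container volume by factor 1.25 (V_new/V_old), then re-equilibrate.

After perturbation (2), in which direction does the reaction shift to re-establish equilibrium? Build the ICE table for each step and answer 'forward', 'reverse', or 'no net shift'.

Direction: forward

Q₀ = 6.1960e-04 vs Keq = 0.007941 ⇒ Q<K, forward
Step 1:
                    J           G           X
  init         0.1144     0.01804     0.05339
  Δ          -0.02455     0.01637     0.01637
  eq          0.08985     0.03441     0.06976
  solve Keq expr → x = 0.008183; check Q = 0.007941
Then remove 0.01471 M of X.
Step 2:
                    J           G           X
  init        0.08985     0.03441     0.05505
  Δ         -0.004993    0.003329    0.003329
  eq          0.08486     0.03774     0.05838
  solve Keq expr → x = 0.001664; check Q = 0.007941
Then change container volume by factor 1.25 (V_new/V_old).
Step 3:
                    J           G           X
  init        0.06789     0.03019      0.0467
  Δ         -0.001919     0.00128     0.00128
  eq          0.06597     0.03147     0.04798
  solve Keq expr → x = 6.3982e-04; check Q = 0.007941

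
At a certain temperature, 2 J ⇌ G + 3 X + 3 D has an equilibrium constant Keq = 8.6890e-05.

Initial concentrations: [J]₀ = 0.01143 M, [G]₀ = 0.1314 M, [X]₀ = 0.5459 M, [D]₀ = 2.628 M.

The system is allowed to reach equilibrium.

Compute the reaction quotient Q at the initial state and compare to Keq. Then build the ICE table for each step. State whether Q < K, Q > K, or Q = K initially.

Q₀ = 2970 vs Keq = 8.6890e-05 ⇒ Q>K, reverse
Step 1:
                    J           G           X           D
  Initial     0.01143      0.1314      0.5459       2.628
  Change       0.2625     -0.1312     -0.3937     -0.3937
  Equil        0.2739  1.6577e-04      0.1522       2.234
  solve Keq expr → x = -0.1312; check Q = 8.6890e-05

Q₀ = 2970; Q > K (proceeds reverse)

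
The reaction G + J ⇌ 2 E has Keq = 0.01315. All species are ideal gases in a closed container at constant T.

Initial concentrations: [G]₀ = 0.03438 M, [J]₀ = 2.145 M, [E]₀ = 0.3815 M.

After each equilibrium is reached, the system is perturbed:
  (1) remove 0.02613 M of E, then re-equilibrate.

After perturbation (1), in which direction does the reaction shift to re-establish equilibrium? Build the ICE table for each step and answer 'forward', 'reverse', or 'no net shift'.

Q₀ = 1.974 vs Keq = 0.01315 ⇒ Q>K, reverse
Step 1:
                  G         J         E
  I         0.03438     2.145    0.3815
  C          0.1531    0.1531   -0.3062
  E          0.1875     2.298   0.07527
  solve Keq expr → x = -0.1531; check Q = 0.01315
Then remove 0.02613 M of E.
Step 2:
                  G         J         E
  I          0.1875     2.298   0.04914
  C        -0.01177  -0.01177   0.02354
  E          0.1757     2.286   0.07269
  solve Keq expr → x = 0.01177; check Q = 0.01315

Direction: forward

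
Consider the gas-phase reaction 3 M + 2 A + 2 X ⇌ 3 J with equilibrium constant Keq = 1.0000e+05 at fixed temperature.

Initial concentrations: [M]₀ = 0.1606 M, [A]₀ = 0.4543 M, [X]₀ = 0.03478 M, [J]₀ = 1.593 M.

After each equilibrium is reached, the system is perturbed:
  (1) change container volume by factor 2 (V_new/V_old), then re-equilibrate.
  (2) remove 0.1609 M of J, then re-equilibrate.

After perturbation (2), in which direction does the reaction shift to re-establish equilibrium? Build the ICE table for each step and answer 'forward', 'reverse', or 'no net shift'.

Q₀ = 3.9090e+06 vs Keq = 1.0000e+05 ⇒ Q>K, reverse
Step 1:
                    M           A           X           J
  Initial      0.1606      0.4543     0.03478       1.593
  Change      0.08687     0.05791     0.05791    -0.08687
  Equil        0.2475      0.5122     0.09269       1.506
  solve Keq expr → x = -0.02896; check Q = 1.0000e+05
Then change container volume by factor 2 (V_new/V_old).
Step 2:
                    M           A           X           J
  Initial      0.1237      0.2561     0.04635      0.7531
  Change       0.0552      0.0368      0.0368     -0.0552
  Equil        0.1789      0.2929     0.08315      0.6979
  solve Keq expr → x = -0.0184; check Q = 1.0000e+05
Then remove 0.1609 M of J.
Step 3:
                    M           A           X           J
  Initial      0.1789      0.2929     0.08315       0.537
  Change     -0.01745    -0.01163    -0.01163     0.01745
  Equil        0.1615      0.2813     0.07152      0.5544
  solve Keq expr → x = 0.005817; check Q = 1.0000e+05

Direction: forward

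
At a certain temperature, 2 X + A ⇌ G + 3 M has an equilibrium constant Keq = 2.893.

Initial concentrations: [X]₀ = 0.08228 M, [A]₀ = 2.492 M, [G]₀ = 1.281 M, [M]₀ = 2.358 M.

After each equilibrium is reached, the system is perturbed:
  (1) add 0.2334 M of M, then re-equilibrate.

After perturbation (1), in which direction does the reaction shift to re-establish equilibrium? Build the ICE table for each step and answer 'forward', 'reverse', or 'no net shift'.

Q₀ = 995.5 vs Keq = 2.893 ⇒ Q>K, reverse
Step 1:
                   X          A          G          M
  I          0.08228      2.492      1.281      2.358
  C           0.5684     0.2842    -0.2842    -0.8526
  E           0.6507      2.776     0.9968      1.505
  solve Keq expr → x = -0.2842; check Q = 2.893
Then add 0.2334 M of M.
Step 2:
                   X          A          G          M
  I           0.6507      2.776     0.9968      1.739
  C          0.06886    0.03443   -0.03443    -0.1033
  E           0.7196      2.811     0.9624      1.635
  solve Keq expr → x = -0.03443; check Q = 2.893

Direction: reverse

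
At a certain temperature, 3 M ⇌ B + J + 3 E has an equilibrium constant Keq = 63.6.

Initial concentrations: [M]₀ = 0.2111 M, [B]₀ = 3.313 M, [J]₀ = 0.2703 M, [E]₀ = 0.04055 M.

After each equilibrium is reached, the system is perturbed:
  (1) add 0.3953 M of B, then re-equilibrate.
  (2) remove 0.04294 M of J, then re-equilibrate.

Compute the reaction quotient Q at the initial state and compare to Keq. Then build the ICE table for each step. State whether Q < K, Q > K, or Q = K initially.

Q₀ = 0.006347 vs Keq = 63.6 ⇒ Q<K, forward
Step 1:
                   M          B          J          E
  init        0.2111      3.313     0.2703    0.04055
  Δ          -0.1595    0.05318    0.05318     0.1595
  eq         0.05157      3.366     0.3235     0.2001
  solve Keq expr → x = 0.05318; check Q = 63.6
Then add 0.3953 M of B.
Step 2:
                   M          B          J          E
  init       0.05157      3.761     0.3235     0.2001
  Δ          0.00151 -5.0349e-04 -5.0349e-04   -0.00151
  eq         0.05308      3.761      0.323     0.1986
  solve Keq expr → x = -5.0349e-04; check Q = 63.6
Then remove 0.04294 M of J.
Step 3:
                   M          B          J          E
  init       0.05308      3.761       0.28     0.1986
  Δ        -0.001931 6.4361e-04 6.4361e-04   0.001931
  eq         0.05115      3.762     0.2807     0.2005
  solve Keq expr → x = 6.4361e-04; check Q = 63.6

Q₀ = 0.006347; Q < K (proceeds forward)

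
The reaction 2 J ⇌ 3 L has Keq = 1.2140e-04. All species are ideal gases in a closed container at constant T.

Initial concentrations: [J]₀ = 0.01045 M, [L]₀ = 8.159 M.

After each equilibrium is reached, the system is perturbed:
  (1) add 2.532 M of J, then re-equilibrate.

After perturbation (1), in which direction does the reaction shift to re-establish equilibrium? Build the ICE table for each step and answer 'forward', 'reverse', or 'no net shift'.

Direction: forward

Q₀ = 4.9737e+06 vs Keq = 1.2140e-04 ⇒ Q>K, reverse
Step 1:
                    J           L
  I           0.01045       8.159
  C             5.338      -8.008
  E             5.349      0.1514
  solve Keq expr → x = -2.669; check Q = 1.2140e-04
Then add 2.532 M of J.
Step 2:
                    J           L
  I             7.881      0.1514
  C          -0.02944     0.04416
  E             7.851      0.1956
  solve Keq expr → x = 0.01472; check Q = 1.2140e-04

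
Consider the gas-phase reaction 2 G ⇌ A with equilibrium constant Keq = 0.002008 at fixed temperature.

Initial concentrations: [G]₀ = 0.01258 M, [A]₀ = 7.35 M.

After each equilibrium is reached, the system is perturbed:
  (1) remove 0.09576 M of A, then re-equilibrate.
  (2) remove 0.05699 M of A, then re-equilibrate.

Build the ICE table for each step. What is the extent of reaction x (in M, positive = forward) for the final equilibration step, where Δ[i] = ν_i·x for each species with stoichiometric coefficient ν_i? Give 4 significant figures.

x = 0.05134 M

Q₀ = 4.6444e+04 vs Keq = 0.002008 ⇒ Q>K, reverse
Step 1:
                    G           A
  Initial     0.01258        7.35
  Change        13.92       -6.96
  Equil         13.93      0.3898
  solve Keq expr → x = -6.96; check Q = 0.002008
Then remove 0.09576 M of A.
Step 2:
                    G           A
  Initial       13.93       0.294
  Change      -0.1724     0.08618
  Equil         13.76      0.3802
  solve Keq expr → x = 0.08618; check Q = 0.002008
Then remove 0.05699 M of A.
Step 3:
                    G           A
  Initial       13.76      0.3232
  Change      -0.1027     0.05134
  Equil         13.66      0.3746
  solve Keq expr → x = 0.05134; check Q = 0.002008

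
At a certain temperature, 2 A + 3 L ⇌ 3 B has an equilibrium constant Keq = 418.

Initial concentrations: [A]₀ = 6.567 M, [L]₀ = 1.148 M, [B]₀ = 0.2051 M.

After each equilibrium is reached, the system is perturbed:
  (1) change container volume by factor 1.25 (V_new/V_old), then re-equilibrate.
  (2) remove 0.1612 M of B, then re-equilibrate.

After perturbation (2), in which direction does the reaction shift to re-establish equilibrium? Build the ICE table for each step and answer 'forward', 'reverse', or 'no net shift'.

Direction: forward

Q₀ = 1.3223e-04 vs Keq = 418 ⇒ Q<K, forward
Step 1:
                   A          L          B
  Initial      6.567      1.148     0.2051
  Change     -0.7296     -1.094      1.094
  Equil        5.837    0.05361      1.299
  solve Keq expr → x = 0.3648; check Q = 418
Then change container volume by factor 1.25 (V_new/V_old).
Step 2:
                   A          L          B
  Initial       4.67    0.04289       1.04
  Change    0.004357   0.006535  -0.006535
  Equil        4.674    0.04942      1.033
  solve Keq expr → x = -0.002178; check Q = 418
Then remove 0.1612 M of B.
Step 3:
                   A          L          B
  Initial      4.674    0.04942     0.8719
  Change   -0.004888  -0.007332   0.007332
  Equil        4.669    0.04209     0.8792
  solve Keq expr → x = 0.002444; check Q = 418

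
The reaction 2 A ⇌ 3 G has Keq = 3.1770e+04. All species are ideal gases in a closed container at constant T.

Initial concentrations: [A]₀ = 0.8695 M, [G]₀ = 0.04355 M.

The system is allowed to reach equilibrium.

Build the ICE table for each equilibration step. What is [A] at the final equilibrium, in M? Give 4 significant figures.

Q₀ = 1.0925e-04 vs Keq = 3.1770e+04 ⇒ Q<K, forward
Step 1:
                   A          G
  init        0.8695    0.04355
  Δ          -0.8608      1.291
  eq        0.008652      1.335
  solve Keq expr → x = 0.4304; check Q = 3.1770e+04

[A]_eq = 0.008652 M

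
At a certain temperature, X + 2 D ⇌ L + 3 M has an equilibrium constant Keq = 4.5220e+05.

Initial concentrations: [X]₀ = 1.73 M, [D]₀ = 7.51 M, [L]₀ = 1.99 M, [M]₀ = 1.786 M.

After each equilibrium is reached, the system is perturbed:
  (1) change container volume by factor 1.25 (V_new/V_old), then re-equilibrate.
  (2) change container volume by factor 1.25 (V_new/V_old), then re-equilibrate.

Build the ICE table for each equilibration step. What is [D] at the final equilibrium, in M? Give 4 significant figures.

Q₀ = 0.1162 vs Keq = 4.5220e+05 ⇒ Q<K, forward
Step 1:
                    X           D           L           M
  I              1.73        7.51        1.99       1.786
  C             -1.73       -3.46        1.73       5.189
  E        1.7019e-04        4.05        3.72       6.975
  solve Keq expr → x = 1.73; check Q = 4.5220e+05
Then change container volume by factor 1.25 (V_new/V_old).
Step 2:
                    X           D           L           M
  I        1.3615e-04        3.24       2.976        5.58
  C       -2.7221e-05 -5.4442e-05  2.7221e-05  8.1663e-05
  E        1.0893e-04        3.24       2.976        5.58
  solve Keq expr → x = 2.7221e-05; check Q = 4.5220e+05
Then change container volume by factor 1.25 (V_new/V_old).
Step 3:
                    X           D           L           M
  I        8.7145e-05       2.592       2.381       4.464
  C       -1.7424e-05 -3.4848e-05  1.7424e-05  5.2272e-05
  E        6.9721e-05       2.592       2.381       4.464
  solve Keq expr → x = 1.7424e-05; check Q = 4.5220e+05

[D]_eq = 2.592 M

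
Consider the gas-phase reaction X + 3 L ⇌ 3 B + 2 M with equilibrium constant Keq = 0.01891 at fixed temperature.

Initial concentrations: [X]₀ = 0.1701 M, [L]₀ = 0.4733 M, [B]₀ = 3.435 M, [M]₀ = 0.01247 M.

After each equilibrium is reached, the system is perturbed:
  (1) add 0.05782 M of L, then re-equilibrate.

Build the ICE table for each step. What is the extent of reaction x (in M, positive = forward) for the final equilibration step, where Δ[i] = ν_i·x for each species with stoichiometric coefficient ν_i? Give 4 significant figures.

Q₀ = 0.3495 vs Keq = 0.01891 ⇒ Q>K, reverse
Step 1:
                  X         L         B         M
  Initial    0.1701    0.4733     3.435   0.01247
  Change   0.004689   0.01407  -0.01407 -0.009378
  Equil      0.1748    0.4874     3.421  0.003092
  solve Keq expr → x = -0.004689; check Q = 0.01891
Then add 0.05782 M of L.
Step 2:
                  X         L         B         M
  Initial    0.1748    0.5452     3.421  0.003092
  Change  -2.7680e-04 -8.3039e-04 8.3039e-04 5.5359e-04
  Equil      0.1745    0.5444     3.422  0.003645
  solve Keq expr → x = 2.7680e-04; check Q = 0.01891

x = 2.7680e-04 M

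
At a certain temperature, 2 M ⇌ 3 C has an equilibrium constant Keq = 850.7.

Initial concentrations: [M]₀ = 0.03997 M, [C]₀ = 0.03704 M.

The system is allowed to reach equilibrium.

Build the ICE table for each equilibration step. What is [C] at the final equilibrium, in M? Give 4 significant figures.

Q₀ = 0.03181 vs Keq = 850.7 ⇒ Q<K, forward
Step 1:
                    M           C
  I           0.03997     0.03704
  C          -0.03896     0.05844
  E          0.001011     0.09548
  solve Keq expr → x = 0.01948; check Q = 850.7

[C]_eq = 0.09548 M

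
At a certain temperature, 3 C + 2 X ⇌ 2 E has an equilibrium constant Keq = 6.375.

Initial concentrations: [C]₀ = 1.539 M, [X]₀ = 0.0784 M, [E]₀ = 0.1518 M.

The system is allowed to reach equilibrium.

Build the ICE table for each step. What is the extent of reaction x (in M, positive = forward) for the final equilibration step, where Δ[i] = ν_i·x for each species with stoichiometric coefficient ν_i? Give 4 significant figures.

Q₀ = 1.028 vs Keq = 6.375 ⇒ Q<K, forward
Step 1:
                    C           X           E
  Initial       1.539      0.0784      0.1518
  Change     -0.05552    -0.03701     0.03701
  Equil         1.483     0.04139      0.1888
  solve Keq expr → x = 0.01851; check Q = 6.375

x = 0.01851 M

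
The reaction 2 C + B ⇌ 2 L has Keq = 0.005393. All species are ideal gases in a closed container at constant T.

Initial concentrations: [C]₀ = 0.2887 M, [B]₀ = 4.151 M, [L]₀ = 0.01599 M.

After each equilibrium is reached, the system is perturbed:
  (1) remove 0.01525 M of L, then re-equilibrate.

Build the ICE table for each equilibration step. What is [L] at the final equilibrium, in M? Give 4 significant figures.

[L]_eq = 0.0376 M

Q₀ = 7.3901e-04 vs Keq = 0.005393 ⇒ Q<K, forward
Step 1:
                  C         B         L
  Initial    0.2887     4.151   0.01599
  Change   -0.02362  -0.01181   0.02362
  Equil      0.2651     4.139   0.03961
  solve Keq expr → x = 0.01181; check Q = 0.005393
Then remove 0.01525 M of L.
Step 2:
                  C         B         L
  Initial    0.2651     4.139   0.02436
  Change   -0.01324 -0.006621   0.01324
  Equil      0.2518     4.133    0.0376
  solve Keq expr → x = 0.006621; check Q = 0.005393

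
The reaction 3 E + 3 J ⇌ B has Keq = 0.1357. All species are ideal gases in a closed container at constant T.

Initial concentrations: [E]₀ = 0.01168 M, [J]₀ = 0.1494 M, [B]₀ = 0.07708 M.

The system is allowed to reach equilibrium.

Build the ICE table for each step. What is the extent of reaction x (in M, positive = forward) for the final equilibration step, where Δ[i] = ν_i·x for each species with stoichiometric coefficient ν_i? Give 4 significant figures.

x = -0.07697 M

Q₀ = 1.4506e+07 vs Keq = 0.1357 ⇒ Q>K, reverse
Step 1:
                   E          J          B
  Initial    0.01168     0.1494    0.07708
  Change      0.2309     0.2309   -0.07697
  Equil       0.2426     0.3803 1.0659e-04
  solve Keq expr → x = -0.07697; check Q = 0.1357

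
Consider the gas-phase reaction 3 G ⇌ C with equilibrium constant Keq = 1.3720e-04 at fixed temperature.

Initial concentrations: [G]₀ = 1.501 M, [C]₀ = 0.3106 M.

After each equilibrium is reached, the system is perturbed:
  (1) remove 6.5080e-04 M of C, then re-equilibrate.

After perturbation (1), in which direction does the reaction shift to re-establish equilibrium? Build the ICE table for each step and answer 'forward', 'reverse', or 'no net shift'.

Q₀ = 0.09185 vs Keq = 1.3720e-04 ⇒ Q>K, reverse
Step 1:
                  G         C
  I           1.501    0.3106
  C          0.9259   -0.3086
  E           2.427  0.001961
  solve Keq expr → x = -0.3086; check Q = 1.3720e-04
Then remove 6.5080e-04 M of C.
Step 2:
                  G         C
  I           2.427   0.00131
  C       -0.001938 6.4610e-04
  E           2.425  0.001956
  solve Keq expr → x = 6.4610e-04; check Q = 1.3720e-04

Direction: forward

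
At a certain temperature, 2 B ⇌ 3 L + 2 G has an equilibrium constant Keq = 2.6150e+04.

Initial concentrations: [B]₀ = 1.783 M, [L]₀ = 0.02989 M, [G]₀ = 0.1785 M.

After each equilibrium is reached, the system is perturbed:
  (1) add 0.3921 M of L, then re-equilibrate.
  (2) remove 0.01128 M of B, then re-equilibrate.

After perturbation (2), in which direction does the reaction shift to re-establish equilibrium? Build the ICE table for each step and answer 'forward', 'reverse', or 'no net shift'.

Direction: reverse

Q₀ = 2.6764e-07 vs Keq = 2.6150e+04 ⇒ Q<K, forward
Step 1:
                    B           L           G
  I             1.783     0.02989      0.1785
  C            -1.733       2.599       1.733
  E           0.05037       2.629       1.911
  solve Keq expr → x = 0.8663; check Q = 2.6150e+04
Then add 0.3921 M of L.
Step 2:
                    B           L           G
  I           0.05037       3.021       1.911
  C           0.01083    -0.01625    -0.01083
  E            0.0612       3.005         1.9
  solve Keq expr → x = -0.005416; check Q = 2.6150e+04
Then remove 0.01128 M of B.
Step 3:
                    B           L           G
  I           0.04992       3.005         1.9
  C           0.01047     -0.0157    -0.01047
  E           0.06039       2.989        1.89
  solve Keq expr → x = -0.005233; check Q = 2.6150e+04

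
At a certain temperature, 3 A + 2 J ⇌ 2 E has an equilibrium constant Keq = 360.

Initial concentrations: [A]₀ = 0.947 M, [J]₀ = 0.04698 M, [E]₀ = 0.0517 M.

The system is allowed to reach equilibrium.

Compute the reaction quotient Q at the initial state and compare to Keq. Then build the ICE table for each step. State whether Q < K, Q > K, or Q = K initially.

Q₀ = 1.426 vs Keq = 360 ⇒ Q<K, forward
Step 1:
                    A           J           E
  init          0.947     0.04698      0.0517
  Δ          -0.06166    -0.04111     0.04111
  eq           0.8853    0.005872     0.09281
  solve Keq expr → x = 0.02055; check Q = 360

Q₀ = 1.426; Q < K (proceeds forward)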